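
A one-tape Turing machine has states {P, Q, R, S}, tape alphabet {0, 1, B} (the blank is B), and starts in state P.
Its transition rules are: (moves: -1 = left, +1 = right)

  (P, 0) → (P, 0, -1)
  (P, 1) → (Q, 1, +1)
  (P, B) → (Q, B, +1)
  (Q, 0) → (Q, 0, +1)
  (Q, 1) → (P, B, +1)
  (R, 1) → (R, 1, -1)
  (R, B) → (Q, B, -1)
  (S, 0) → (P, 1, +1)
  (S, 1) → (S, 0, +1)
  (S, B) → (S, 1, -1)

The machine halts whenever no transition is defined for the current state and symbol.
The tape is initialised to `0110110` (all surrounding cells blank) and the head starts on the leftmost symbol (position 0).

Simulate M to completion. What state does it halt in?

state=P head=0 tape=B[0]110110B   (P,0)→(P,0,-1)
state=P head=-1 tape=[B]0110110B   (P,B)→(Q,B,+1)
state=Q head=0 tape=B[0]110110B   (Q,0)→(Q,0,+1)
state=Q head=1 tape=B0[1]10110B   (Q,1)→(P,B,+1)
state=P head=2 tape=B0B[1]0110B   (P,1)→(Q,1,+1)
state=Q head=3 tape=B0B1[0]110B   (Q,0)→(Q,0,+1)
state=Q head=4 tape=B0B10[1]10B   (Q,1)→(P,B,+1)
state=P head=5 tape=B0B10B[1]0B   (P,1)→(Q,1,+1)
state=Q head=6 tape=B0B10B1[0]B   (Q,0)→(Q,0,+1)
state=Q head=7 tape=B0B10B10[B]
No transition is defined for (Q, B); M halts in state Q.

Q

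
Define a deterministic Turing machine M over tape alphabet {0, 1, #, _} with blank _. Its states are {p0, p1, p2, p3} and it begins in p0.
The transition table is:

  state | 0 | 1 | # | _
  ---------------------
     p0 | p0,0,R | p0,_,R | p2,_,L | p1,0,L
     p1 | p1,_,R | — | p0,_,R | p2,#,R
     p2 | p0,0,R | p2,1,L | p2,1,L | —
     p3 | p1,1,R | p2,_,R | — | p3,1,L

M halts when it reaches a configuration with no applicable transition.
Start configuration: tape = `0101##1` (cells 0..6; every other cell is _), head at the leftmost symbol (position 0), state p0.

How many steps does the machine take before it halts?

p0 | [0]101##1   read 0 → write 0, move R, go to p0
p0 | 0[1]01##1   read 1 → write _, move R, go to p0
p0 | 0_[0]1##1   read 0 → write 0, move R, go to p0
p0 | 0_0[1]##1   read 1 → write _, move R, go to p0
p0 | 0_0_[#]#1   read # → write _, move L, go to p2
p2 | 0_0[_]_#1
M halts after 5 transitions.

5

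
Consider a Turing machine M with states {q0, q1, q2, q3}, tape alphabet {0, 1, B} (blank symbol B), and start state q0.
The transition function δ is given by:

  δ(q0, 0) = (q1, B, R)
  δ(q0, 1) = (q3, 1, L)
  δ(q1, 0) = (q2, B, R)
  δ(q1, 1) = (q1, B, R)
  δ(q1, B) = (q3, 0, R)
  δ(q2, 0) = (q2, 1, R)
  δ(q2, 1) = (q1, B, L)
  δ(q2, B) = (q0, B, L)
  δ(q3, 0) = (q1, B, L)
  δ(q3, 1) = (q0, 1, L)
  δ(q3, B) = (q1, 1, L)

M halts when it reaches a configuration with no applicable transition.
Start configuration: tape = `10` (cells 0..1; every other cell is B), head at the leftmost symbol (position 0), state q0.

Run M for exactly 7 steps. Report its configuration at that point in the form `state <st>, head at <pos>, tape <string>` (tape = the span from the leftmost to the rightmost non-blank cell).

q0 | BB[1]0   read 1 → write 1, move L, go to q3
q3 | B[B]10   read B → write 1, move L, go to q1
q1 | [B]110   read B → write 0, move R, go to q3
q3 | 0[1]10   read 1 → write 1, move L, go to q0
q0 | [0]110   read 0 → write B, move R, go to q1
q1 | B[1]10   read 1 → write B, move R, go to q1
q1 | BB[1]0   read 1 → write B, move R, go to q1
q1 | BBB[0]
After 7 steps: state q1, head at 1, tape 0.

state q1, head at 1, tape 0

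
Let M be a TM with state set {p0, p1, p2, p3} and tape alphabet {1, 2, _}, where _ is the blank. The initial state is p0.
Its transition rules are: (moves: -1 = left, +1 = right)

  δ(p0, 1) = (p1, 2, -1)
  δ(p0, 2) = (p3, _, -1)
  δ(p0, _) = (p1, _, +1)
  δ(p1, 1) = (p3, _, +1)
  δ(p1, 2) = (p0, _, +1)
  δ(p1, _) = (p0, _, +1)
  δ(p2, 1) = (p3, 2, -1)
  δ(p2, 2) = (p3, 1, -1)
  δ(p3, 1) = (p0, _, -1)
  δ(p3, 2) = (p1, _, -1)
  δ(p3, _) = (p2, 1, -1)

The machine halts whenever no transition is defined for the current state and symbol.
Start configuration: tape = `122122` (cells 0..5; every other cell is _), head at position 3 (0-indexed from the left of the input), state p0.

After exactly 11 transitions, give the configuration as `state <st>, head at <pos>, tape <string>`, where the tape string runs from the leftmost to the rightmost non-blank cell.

state p3, head at 0, tape 1_22

p0 | _122[1]22   read 1 → write 2, move -1, go to p1
p1 | _12[2]222   read 2 → write _, move +1, go to p0
p0 | _12_[2]22   read 2 → write _, move -1, go to p3
p3 | _12[_]_22   read _ → write 1, move -1, go to p2
p2 | _1[2]1_22   read 2 → write 1, move -1, go to p3
p3 | _[1]11_22   read 1 → write _, move -1, go to p0
p0 | [_]_11_22   read _ → write _, move +1, go to p1
p1 | _[_]11_22   read _ → write _, move +1, go to p0
p0 | __[1]1_22   read 1 → write 2, move -1, go to p1
p1 | _[_]21_22   read _ → write _, move +1, go to p0
p0 | __[2]1_22   read 2 → write _, move -1, go to p3
p3 | _[_]_1_22
After 11 steps: state p3, head at 0, tape 1_22.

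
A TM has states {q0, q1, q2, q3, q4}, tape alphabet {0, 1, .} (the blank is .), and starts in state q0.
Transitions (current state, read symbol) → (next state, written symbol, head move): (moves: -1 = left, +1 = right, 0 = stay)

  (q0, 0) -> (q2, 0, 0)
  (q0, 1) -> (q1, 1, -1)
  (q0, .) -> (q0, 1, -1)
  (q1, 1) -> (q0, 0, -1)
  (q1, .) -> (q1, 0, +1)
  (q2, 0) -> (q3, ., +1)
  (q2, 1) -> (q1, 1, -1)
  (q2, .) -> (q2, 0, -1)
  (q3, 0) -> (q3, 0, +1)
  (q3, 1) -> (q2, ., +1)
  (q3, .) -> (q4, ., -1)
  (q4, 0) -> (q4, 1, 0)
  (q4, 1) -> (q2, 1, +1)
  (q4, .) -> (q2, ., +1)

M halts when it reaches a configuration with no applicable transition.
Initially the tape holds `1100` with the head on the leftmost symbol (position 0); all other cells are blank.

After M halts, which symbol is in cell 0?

0

q0 | .[1]100..   read 1 → write 1, move -1, go to q1
q1 | [.]1100..   read . → write 0, move +1, go to q1
q1 | 0[1]100..   read 1 → write 0, move -1, go to q0
q0 | [0]0100..   read 0 → write 0, move 0, go to q2
q2 | [0]0100..   read 0 → write ., move +1, go to q3
q3 | .[0]100..   read 0 → write 0, move +1, go to q3
q3 | .0[1]00..   read 1 → write ., move +1, go to q2
q2 | .0.[0]0..   read 0 → write ., move +1, go to q3
q3 | .0..[0]..   read 0 → write 0, move +1, go to q3
q3 | .0..0[.].   read . → write ., move -1, go to q4
q4 | .0..[0]..   read 0 → write 1, move 0, go to q4
q4 | .0..[1]..   read 1 → write 1, move +1, go to q2
q2 | .0..1[.].   read . → write 0, move -1, go to q2
q2 | .0..[1]0.   read 1 → write 1, move -1, go to q1
q1 | .0.[.]10.   read . → write 0, move +1, go to q1
q1 | .0.0[1]0.   read 1 → write 0, move -1, go to q0
q0 | .0.[0]00.   read 0 → write 0, move 0, go to q2
q2 | .0.[0]00.   read 0 → write ., move +1, go to q3
q3 | .0..[0]0.   read 0 → write 0, move +1, go to q3
q3 | .0..0[0].   read 0 → write 0, move +1, go to q3
q3 | .0..00[.]   read . → write ., move -1, go to q4
q4 | .0..0[0].   read 0 → write 1, move 0, go to q4
q4 | .0..0[1].   read 1 → write 1, move +1, go to q2
q2 | .0..01[.]   read . → write 0, move -1, go to q2
q2 | .0..0[1]0   read 1 → write 1, move -1, go to q1
q1 | .0..[0]10
Cell 0 holds 0 when M halts.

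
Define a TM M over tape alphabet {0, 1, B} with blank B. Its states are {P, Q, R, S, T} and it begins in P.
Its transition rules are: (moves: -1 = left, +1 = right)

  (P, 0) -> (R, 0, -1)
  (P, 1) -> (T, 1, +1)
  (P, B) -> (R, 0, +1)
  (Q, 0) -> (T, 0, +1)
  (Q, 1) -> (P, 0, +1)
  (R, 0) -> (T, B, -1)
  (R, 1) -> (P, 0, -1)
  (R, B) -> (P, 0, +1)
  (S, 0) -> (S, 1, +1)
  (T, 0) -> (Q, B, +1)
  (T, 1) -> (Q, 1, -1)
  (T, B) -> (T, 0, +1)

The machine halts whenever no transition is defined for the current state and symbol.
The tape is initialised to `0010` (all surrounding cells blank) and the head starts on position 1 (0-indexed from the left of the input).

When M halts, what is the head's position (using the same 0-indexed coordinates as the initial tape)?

4

P | B0[0]10B   read 0 → write 0, move -1, go to R
R | B[0]010B   read 0 → write B, move -1, go to T
T | [B]B010B   read B → write 0, move +1, go to T
T | 0[B]010B   read B → write 0, move +1, go to T
T | 00[0]10B   read 0 → write B, move +1, go to Q
Q | 00B[1]0B   read 1 → write 0, move +1, go to P
P | 00B0[0]B   read 0 → write 0, move -1, go to R
R | 00B[0]0B   read 0 → write B, move -1, go to T
T | 00[B]B0B   read B → write 0, move +1, go to T
T | 000[B]0B   read B → write 0, move +1, go to T
T | 0000[0]B   read 0 → write B, move +1, go to Q
Q | 0000B[B]
At halt the head is at cell 4.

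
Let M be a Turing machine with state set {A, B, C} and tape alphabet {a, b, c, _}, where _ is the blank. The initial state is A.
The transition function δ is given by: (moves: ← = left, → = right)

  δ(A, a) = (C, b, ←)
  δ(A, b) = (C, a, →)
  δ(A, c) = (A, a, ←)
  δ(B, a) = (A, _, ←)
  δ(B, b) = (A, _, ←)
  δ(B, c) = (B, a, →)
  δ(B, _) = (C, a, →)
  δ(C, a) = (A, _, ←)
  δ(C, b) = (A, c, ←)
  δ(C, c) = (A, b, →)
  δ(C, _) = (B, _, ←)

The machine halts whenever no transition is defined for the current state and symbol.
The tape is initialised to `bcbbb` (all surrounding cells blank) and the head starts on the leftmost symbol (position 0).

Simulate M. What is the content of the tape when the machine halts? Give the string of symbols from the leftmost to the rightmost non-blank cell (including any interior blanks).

state=A head=0 tape=___[b]cbbb   (A,b)→(C,a,→)
state=C head=1 tape=___a[c]bbb   (C,c)→(A,b,→)
state=A head=2 tape=___ab[b]bb   (A,b)→(C,a,→)
state=C head=3 tape=___aba[b]b   (C,b)→(A,c,←)
state=A head=2 tape=___ab[a]cb   (A,a)→(C,b,←)
state=C head=1 tape=___a[b]bcb   (C,b)→(A,c,←)
state=A head=0 tape=___[a]cbcb   (A,a)→(C,b,←)
state=C head=-1 tape=__[_]bcbcb   (C,_)→(B,_,←)
state=B head=-2 tape=_[_]_bcbcb   (B,_)→(C,a,→)
state=C head=-1 tape=_a[_]bcbcb   (C,_)→(B,_,←)
state=B head=-2 tape=_[a]_bcbcb   (B,a)→(A,_,←)
state=A head=-3 tape=[_]__bcbcb
The non-blank tape span at halt is bcbcb.

bcbcb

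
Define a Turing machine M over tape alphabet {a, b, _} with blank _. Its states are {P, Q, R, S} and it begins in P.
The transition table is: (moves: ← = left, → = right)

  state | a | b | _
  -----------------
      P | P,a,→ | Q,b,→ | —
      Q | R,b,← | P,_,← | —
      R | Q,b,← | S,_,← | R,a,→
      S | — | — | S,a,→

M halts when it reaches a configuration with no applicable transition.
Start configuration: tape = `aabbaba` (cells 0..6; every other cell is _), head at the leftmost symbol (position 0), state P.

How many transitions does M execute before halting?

5

P | [a]abbaba   read a → write a, move →, go to P
P | a[a]bbaba   read a → write a, move →, go to P
P | aa[b]baba   read b → write b, move →, go to Q
Q | aab[b]aba   read b → write _, move ←, go to P
P | aa[b]_aba   read b → write b, move →, go to Q
Q | aab[_]aba
M halts after 5 transitions.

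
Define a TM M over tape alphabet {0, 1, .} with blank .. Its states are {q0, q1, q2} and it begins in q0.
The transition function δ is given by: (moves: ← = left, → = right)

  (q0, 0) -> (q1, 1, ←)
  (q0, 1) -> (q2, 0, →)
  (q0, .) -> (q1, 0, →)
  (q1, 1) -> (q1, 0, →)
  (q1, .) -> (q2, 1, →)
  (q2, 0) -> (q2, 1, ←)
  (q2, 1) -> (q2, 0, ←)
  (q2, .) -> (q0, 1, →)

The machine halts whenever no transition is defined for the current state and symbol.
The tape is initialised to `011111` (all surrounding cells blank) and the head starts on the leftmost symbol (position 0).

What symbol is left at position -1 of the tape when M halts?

0

state=q0 head=0 tape=..[0]11111   (q0,0)→(q1,1,←)
state=q1 head=-1 tape=.[.]111111   (q1,.)→(q2,1,→)
state=q2 head=0 tape=.1[1]11111   (q2,1)→(q2,0,←)
state=q2 head=-1 tape=.[1]011111   (q2,1)→(q2,0,←)
state=q2 head=-2 tape=[.]0011111   (q2,.)→(q0,1,→)
state=q0 head=-1 tape=1[0]011111   (q0,0)→(q1,1,←)
state=q1 head=-2 tape=[1]1011111   (q1,1)→(q1,0,→)
state=q1 head=-1 tape=0[1]011111   (q1,1)→(q1,0,→)
state=q1 head=0 tape=00[0]11111
Cell -1 holds 0 when M halts.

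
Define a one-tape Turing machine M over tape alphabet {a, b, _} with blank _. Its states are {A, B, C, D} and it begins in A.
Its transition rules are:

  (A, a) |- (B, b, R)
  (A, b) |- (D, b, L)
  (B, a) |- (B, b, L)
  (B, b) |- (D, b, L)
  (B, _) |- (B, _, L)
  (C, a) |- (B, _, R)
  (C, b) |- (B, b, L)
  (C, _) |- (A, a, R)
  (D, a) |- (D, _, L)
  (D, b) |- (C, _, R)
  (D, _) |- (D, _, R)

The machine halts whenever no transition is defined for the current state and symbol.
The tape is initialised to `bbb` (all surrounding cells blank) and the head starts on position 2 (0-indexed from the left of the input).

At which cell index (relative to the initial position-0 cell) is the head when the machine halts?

state=A head=2 tape=_bb[b]__   (A,b)→(D,b,L)
state=D head=1 tape=_b[b]b__   (D,b)→(C,_,R)
state=C head=2 tape=_b_[b]__   (C,b)→(B,b,L)
state=B head=1 tape=_b[_]b__   (B,_)→(B,_,L)
state=B head=0 tape=_[b]_b__   (B,b)→(D,b,L)
state=D head=-1 tape=[_]b_b__   (D,_)→(D,_,R)
state=D head=0 tape=_[b]_b__   (D,b)→(C,_,R)
state=C head=1 tape=__[_]b__   (C,_)→(A,a,R)
state=A head=2 tape=__a[b]__   (A,b)→(D,b,L)
state=D head=1 tape=__[a]b__   (D,a)→(D,_,L)
state=D head=0 tape=_[_]_b__   (D,_)→(D,_,R)
state=D head=1 tape=__[_]b__   (D,_)→(D,_,R)
state=D head=2 tape=___[b]__   (D,b)→(C,_,R)
state=C head=3 tape=____[_]_   (C,_)→(A,a,R)
state=A head=4 tape=____a[_]
At halt the head is at cell 4.

4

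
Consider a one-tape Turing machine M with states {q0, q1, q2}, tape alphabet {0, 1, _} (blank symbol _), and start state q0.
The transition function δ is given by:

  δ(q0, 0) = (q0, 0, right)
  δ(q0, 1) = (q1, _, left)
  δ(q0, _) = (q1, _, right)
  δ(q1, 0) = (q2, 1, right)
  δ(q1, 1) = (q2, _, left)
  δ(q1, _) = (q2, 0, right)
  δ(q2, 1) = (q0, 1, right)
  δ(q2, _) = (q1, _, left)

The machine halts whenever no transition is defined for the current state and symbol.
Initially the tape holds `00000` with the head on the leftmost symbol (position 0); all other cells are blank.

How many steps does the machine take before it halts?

15

q0 | [0]0000___   read 0 → write 0, move right, go to q0
q0 | 0[0]000___   read 0 → write 0, move right, go to q0
q0 | 00[0]00___   read 0 → write 0, move right, go to q0
q0 | 000[0]0___   read 0 → write 0, move right, go to q0
q0 | 0000[0]___   read 0 → write 0, move right, go to q0
q0 | 00000[_]__   read _ → write _, move right, go to q1
q1 | 00000_[_]_   read _ → write 0, move right, go to q2
q2 | 00000_0[_]   read _ → write _, move left, go to q1
q1 | 00000_[0]_   read 0 → write 1, move right, go to q2
q2 | 00000_1[_]   read _ → write _, move left, go to q1
q1 | 00000_[1]_   read 1 → write _, move left, go to q2
q2 | 00000[_]__   read _ → write _, move left, go to q1
q1 | 0000[0]___   read 0 → write 1, move right, go to q2
q2 | 00001[_]__   read _ → write _, move left, go to q1
q1 | 0000[1]___   read 1 → write _, move left, go to q2
q2 | 000[0]____
M halts after 15 transitions.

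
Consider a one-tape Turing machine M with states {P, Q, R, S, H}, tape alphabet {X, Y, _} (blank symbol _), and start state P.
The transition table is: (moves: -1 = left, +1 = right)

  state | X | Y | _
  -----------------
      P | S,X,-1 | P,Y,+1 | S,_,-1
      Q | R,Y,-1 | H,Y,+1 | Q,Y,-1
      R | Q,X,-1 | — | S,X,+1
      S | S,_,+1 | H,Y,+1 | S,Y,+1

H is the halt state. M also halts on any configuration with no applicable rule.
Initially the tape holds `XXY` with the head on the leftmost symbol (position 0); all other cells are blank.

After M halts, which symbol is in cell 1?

_

state=P head=0 tape=_[X]XY_   (P,X)→(S,X,-1)
state=S head=-1 tape=[_]XXY_   (S,_)→(S,Y,+1)
state=S head=0 tape=Y[X]XY_   (S,X)→(S,_,+1)
state=S head=1 tape=Y_[X]Y_   (S,X)→(S,_,+1)
state=S head=2 tape=Y__[Y]_   (S,Y)→(H,Y,+1)
state=H head=3 tape=Y__Y[_]
Cell 1 holds _ when M halts.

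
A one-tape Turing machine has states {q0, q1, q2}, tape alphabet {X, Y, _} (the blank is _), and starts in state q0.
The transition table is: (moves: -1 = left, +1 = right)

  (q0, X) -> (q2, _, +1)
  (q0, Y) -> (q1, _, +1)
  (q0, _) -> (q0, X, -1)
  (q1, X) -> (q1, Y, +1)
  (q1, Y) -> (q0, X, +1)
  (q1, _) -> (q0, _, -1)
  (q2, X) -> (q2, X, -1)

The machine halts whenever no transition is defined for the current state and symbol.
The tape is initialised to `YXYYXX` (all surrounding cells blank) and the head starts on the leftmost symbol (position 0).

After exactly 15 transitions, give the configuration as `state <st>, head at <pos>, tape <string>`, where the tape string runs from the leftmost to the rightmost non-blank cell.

state q0, head at 5, tape YX

q0 | [Y]XYYXX_   read Y → write _, move +1, go to q1
q1 | _[X]YYXX_   read X → write Y, move +1, go to q1
q1 | _Y[Y]YXX_   read Y → write X, move +1, go to q0
q0 | _YX[Y]XX_   read Y → write _, move +1, go to q1
q1 | _YX_[X]X_   read X → write Y, move +1, go to q1
q1 | _YX_Y[X]_   read X → write Y, move +1, go to q1
q1 | _YX_YY[_]   read _ → write _, move -1, go to q0
q0 | _YX_Y[Y]_   read Y → write _, move +1, go to q1
q1 | _YX_Y_[_]   read _ → write _, move -1, go to q0
q0 | _YX_Y[_]_   read _ → write X, move -1, go to q0
q0 | _YX_[Y]X_   read Y → write _, move +1, go to q1
q1 | _YX__[X]_   read X → write Y, move +1, go to q1
q1 | _YX__Y[_]   read _ → write _, move -1, go to q0
q0 | _YX__[Y]_   read Y → write _, move +1, go to q1
q1 | _YX___[_]   read _ → write _, move -1, go to q0
q0 | _YX__[_]_
After 15 steps: state q0, head at 5, tape YX.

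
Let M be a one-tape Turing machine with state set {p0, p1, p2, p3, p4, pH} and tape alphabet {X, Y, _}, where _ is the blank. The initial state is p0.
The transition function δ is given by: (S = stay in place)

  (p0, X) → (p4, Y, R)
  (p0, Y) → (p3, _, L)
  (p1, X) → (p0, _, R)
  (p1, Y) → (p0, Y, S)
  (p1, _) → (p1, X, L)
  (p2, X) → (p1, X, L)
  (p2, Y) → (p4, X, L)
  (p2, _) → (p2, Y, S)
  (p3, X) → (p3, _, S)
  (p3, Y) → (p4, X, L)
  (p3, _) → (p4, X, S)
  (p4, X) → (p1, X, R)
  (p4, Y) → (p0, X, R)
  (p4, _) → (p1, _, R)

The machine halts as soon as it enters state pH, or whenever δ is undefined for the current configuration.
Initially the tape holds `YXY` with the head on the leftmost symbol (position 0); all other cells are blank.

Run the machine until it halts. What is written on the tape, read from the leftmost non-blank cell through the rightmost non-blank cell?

state=p0 head=0 tape=_[Y]XY___   (p0,Y)→(p3,_,L)
state=p3 head=-1 tape=[_]_XY___   (p3,_)→(p4,X,S)
state=p4 head=-1 tape=[X]_XY___   (p4,X)→(p1,X,R)
state=p1 head=0 tape=X[_]XY___   (p1,_)→(p1,X,L)
state=p1 head=-1 tape=[X]XXY___   (p1,X)→(p0,_,R)
state=p0 head=0 tape=_[X]XY___   (p0,X)→(p4,Y,R)
state=p4 head=1 tape=_Y[X]Y___   (p4,X)→(p1,X,R)
state=p1 head=2 tape=_YX[Y]___   (p1,Y)→(p0,Y,S)
state=p0 head=2 tape=_YX[Y]___   (p0,Y)→(p3,_,L)
state=p3 head=1 tape=_Y[X]____   (p3,X)→(p3,_,S)
state=p3 head=1 tape=_Y[_]____   (p3,_)→(p4,X,S)
state=p4 head=1 tape=_Y[X]____   (p4,X)→(p1,X,R)
state=p1 head=2 tape=_YX[_]___   (p1,_)→(p1,X,L)
state=p1 head=1 tape=_Y[X]X___   (p1,X)→(p0,_,R)
state=p0 head=2 tape=_Y_[X]___   (p0,X)→(p4,Y,R)
state=p4 head=3 tape=_Y_Y[_]__   (p4,_)→(p1,_,R)
state=p1 head=4 tape=_Y_Y_[_]_   (p1,_)→(p1,X,L)
state=p1 head=3 tape=_Y_Y[_]X_   (p1,_)→(p1,X,L)
state=p1 head=2 tape=_Y_[Y]XX_   (p1,Y)→(p0,Y,S)
state=p0 head=2 tape=_Y_[Y]XX_   (p0,Y)→(p3,_,L)
state=p3 head=1 tape=_Y[_]_XX_   (p3,_)→(p4,X,S)
state=p4 head=1 tape=_Y[X]_XX_   (p4,X)→(p1,X,R)
state=p1 head=2 tape=_YX[_]XX_   (p1,_)→(p1,X,L)
state=p1 head=1 tape=_Y[X]XXX_   (p1,X)→(p0,_,R)
state=p0 head=2 tape=_Y_[X]XX_   (p0,X)→(p4,Y,R)
state=p4 head=3 tape=_Y_Y[X]X_   (p4,X)→(p1,X,R)
state=p1 head=4 tape=_Y_YX[X]_   (p1,X)→(p0,_,R)
state=p0 head=5 tape=_Y_YX_[_]
The non-blank tape span at halt is Y_YX.

Y_YX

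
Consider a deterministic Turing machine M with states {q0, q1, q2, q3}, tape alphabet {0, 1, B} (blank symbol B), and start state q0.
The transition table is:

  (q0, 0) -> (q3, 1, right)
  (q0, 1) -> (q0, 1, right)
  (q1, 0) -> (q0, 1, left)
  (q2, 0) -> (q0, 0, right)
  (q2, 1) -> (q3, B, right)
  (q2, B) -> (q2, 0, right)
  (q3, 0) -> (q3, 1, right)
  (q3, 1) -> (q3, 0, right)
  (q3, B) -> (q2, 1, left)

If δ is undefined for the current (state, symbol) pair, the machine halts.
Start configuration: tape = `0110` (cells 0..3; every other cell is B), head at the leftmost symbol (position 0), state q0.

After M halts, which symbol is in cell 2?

q0 | [0]110BBB   read 0 → write 1, move right, go to q3
q3 | 1[1]10BBB   read 1 → write 0, move right, go to q3
q3 | 10[1]0BBB   read 1 → write 0, move right, go to q3
q3 | 100[0]BBB   read 0 → write 1, move right, go to q3
q3 | 1001[B]BB   read B → write 1, move left, go to q2
q2 | 100[1]1BB   read 1 → write B, move right, go to q3
q3 | 100B[1]BB   read 1 → write 0, move right, go to q3
q3 | 100B0[B]B   read B → write 1, move left, go to q2
q2 | 100B[0]1B   read 0 → write 0, move right, go to q0
q0 | 100B0[1]B   read 1 → write 1, move right, go to q0
q0 | 100B01[B]
Cell 2 holds 0 when M halts.

0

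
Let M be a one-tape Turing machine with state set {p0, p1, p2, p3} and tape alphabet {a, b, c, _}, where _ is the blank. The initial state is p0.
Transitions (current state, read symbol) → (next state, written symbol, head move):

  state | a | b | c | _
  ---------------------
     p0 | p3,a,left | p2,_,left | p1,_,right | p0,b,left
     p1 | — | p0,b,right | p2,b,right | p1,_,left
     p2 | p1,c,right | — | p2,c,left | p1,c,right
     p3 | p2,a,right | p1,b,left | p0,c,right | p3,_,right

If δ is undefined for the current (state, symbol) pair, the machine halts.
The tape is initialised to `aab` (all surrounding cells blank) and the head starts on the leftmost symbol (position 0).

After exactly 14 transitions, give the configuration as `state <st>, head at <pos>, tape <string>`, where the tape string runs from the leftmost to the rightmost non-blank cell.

state p2, head at 2, tape cbc_b

state=p0 head=0 tape=_[a]ab__   (p0,a)→(p3,a,left)
state=p3 head=-1 tape=[_]aab__   (p3,_)→(p3,_,right)
state=p3 head=0 tape=_[a]ab__   (p3,a)→(p2,a,right)
state=p2 head=1 tape=_a[a]b__   (p2,a)→(p1,c,right)
state=p1 head=2 tape=_ac[b]__   (p1,b)→(p0,b,right)
state=p0 head=3 tape=_acb[_]_   (p0,_)→(p0,b,left)
state=p0 head=2 tape=_ac[b]b_   (p0,b)→(p2,_,left)
state=p2 head=1 tape=_a[c]_b_   (p2,c)→(p2,c,left)
state=p2 head=0 tape=_[a]c_b_   (p2,a)→(p1,c,right)
state=p1 head=1 tape=_c[c]_b_   (p1,c)→(p2,b,right)
state=p2 head=2 tape=_cb[_]b_   (p2,_)→(p1,c,right)
state=p1 head=3 tape=_cbc[b]_   (p1,b)→(p0,b,right)
state=p0 head=4 tape=_cbcb[_]   (p0,_)→(p0,b,left)
state=p0 head=3 tape=_cbc[b]b   (p0,b)→(p2,_,left)
state=p2 head=2 tape=_cb[c]_b
After 14 steps: state p2, head at 2, tape cbc_b.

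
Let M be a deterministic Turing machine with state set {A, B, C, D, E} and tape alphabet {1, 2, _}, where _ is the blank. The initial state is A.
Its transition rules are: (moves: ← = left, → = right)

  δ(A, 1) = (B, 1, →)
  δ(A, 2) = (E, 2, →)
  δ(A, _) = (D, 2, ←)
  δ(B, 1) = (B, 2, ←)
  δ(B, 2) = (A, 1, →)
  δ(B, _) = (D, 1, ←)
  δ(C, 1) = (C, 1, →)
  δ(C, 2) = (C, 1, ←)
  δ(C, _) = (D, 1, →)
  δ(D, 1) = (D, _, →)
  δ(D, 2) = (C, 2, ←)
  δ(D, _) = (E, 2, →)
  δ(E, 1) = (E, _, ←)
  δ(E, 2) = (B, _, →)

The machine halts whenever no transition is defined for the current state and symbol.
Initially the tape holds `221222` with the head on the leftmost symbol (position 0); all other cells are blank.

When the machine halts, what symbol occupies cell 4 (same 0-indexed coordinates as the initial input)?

1

A | _[2]21222___   read 2 → write 2, move →, go to E
E | _2[2]1222___   read 2 → write _, move →, go to B
B | _2_[1]222___   read 1 → write 2, move ←, go to B
B | _2[_]2222___   read _ → write 1, move ←, go to D
D | _[2]12222___   read 2 → write 2, move ←, go to C
C | [_]212222___   read _ → write 1, move →, go to D
D | 1[2]12222___   read 2 → write 2, move ←, go to C
C | [1]212222___   read 1 → write 1, move →, go to C
C | 1[2]12222___   read 2 → write 1, move ←, go to C
C | [1]112222___   read 1 → write 1, move →, go to C
C | 1[1]12222___   read 1 → write 1, move →, go to C
C | 11[1]2222___   read 1 → write 1, move →, go to C
C | 111[2]222___   read 2 → write 1, move ←, go to C
C | 11[1]1222___   read 1 → write 1, move →, go to C
C | 111[1]222___   read 1 → write 1, move →, go to C
C | 1111[2]22___   read 2 → write 1, move ←, go to C
C | 111[1]122___   read 1 → write 1, move →, go to C
C | 1111[1]22___   read 1 → write 1, move →, go to C
C | 11111[2]2___   read 2 → write 1, move ←, go to C
C | 1111[1]12___   read 1 → write 1, move →, go to C
C | 11111[1]2___   read 1 → write 1, move →, go to C
C | 111111[2]___   read 2 → write 1, move ←, go to C
C | 11111[1]1___   read 1 → write 1, move →, go to C
C | 111111[1]___   read 1 → write 1, move →, go to C
C | 1111111[_]__   read _ → write 1, move →, go to D
D | 11111111[_]_   read _ → write 2, move →, go to E
E | 111111112[_]
Cell 4 holds 1 when M halts.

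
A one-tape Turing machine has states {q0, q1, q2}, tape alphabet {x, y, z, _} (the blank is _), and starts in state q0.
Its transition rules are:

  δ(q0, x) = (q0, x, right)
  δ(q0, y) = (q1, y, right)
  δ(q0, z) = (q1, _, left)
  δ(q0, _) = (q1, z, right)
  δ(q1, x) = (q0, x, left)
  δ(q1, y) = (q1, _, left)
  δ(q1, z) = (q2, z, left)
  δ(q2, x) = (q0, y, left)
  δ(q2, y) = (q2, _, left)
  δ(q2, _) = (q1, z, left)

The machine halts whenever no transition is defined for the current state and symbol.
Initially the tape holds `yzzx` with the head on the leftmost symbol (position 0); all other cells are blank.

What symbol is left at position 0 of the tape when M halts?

_

q0 | __[y]zzx   read y → write y, move right, go to q1
q1 | __y[z]zx   read z → write z, move left, go to q2
q2 | __[y]zzx   read y → write _, move left, go to q2
q2 | _[_]_zzx   read _ → write z, move left, go to q1
q1 | [_]z_zzx
Cell 0 holds _ when M halts.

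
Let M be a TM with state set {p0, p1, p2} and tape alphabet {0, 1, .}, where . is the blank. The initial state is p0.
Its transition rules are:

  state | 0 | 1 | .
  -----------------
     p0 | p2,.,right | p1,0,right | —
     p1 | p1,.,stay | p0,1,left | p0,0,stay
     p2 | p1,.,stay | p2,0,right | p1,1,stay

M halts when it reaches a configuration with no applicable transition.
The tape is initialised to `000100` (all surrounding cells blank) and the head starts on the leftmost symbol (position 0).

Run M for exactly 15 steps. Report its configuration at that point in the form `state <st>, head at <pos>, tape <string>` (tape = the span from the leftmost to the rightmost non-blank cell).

p0 | [0]00100.   read 0 → write ., move right, go to p2
p2 | .[0]0100.   read 0 → write ., move stay, go to p1
p1 | .[.]0100.   read . → write 0, move stay, go to p0
p0 | .[0]0100.   read 0 → write ., move right, go to p2
p2 | ..[0]100.   read 0 → write ., move stay, go to p1
p1 | ..[.]100.   read . → write 0, move stay, go to p0
p0 | ..[0]100.   read 0 → write ., move right, go to p2
p2 | ...[1]00.   read 1 → write 0, move right, go to p2
p2 | ...0[0]0.   read 0 → write ., move stay, go to p1
p1 | ...0[.]0.   read . → write 0, move stay, go to p0
p0 | ...0[0]0.   read 0 → write ., move right, go to p2
p2 | ...0.[0].   read 0 → write ., move stay, go to p1
p1 | ...0.[.].   read . → write 0, move stay, go to p0
p0 | ...0.[0].   read 0 → write ., move right, go to p2
p2 | ...0..[.]   read . → write 1, move stay, go to p1
p1 | ...0..[1]
After 15 steps: state p1, head at 6, tape 0..1.

state p1, head at 6, tape 0..1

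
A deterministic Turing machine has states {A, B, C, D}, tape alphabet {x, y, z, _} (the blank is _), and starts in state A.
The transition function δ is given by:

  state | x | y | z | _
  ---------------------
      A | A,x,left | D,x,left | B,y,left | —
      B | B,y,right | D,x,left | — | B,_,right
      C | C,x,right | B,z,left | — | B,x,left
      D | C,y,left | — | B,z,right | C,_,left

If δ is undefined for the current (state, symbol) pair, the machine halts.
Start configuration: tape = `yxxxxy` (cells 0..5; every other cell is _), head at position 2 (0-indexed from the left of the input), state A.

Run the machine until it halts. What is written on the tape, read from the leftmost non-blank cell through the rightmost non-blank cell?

y_yyyyyx

A | ___yx[x]xxy   read x → write x, move left, go to A
A | ___y[x]xxxy   read x → write x, move left, go to A
A | ___[y]xxxxy   read y → write x, move left, go to D
D | __[_]xxxxxy   read _ → write _, move left, go to C
C | _[_]_xxxxxy   read _ → write x, move left, go to B
B | [_]x_xxxxxy   read _ → write _, move right, go to B
B | _[x]_xxxxxy   read x → write y, move right, go to B
B | _y[_]xxxxxy   read _ → write _, move right, go to B
B | _y_[x]xxxxy   read x → write y, move right, go to B
B | _y_y[x]xxxy   read x → write y, move right, go to B
B | _y_yy[x]xxy   read x → write y, move right, go to B
B | _y_yyy[x]xy   read x → write y, move right, go to B
B | _y_yyyy[x]y   read x → write y, move right, go to B
B | _y_yyyyy[y]   read y → write x, move left, go to D
D | _y_yyyy[y]x
The non-blank tape span at halt is y_yyyyyx.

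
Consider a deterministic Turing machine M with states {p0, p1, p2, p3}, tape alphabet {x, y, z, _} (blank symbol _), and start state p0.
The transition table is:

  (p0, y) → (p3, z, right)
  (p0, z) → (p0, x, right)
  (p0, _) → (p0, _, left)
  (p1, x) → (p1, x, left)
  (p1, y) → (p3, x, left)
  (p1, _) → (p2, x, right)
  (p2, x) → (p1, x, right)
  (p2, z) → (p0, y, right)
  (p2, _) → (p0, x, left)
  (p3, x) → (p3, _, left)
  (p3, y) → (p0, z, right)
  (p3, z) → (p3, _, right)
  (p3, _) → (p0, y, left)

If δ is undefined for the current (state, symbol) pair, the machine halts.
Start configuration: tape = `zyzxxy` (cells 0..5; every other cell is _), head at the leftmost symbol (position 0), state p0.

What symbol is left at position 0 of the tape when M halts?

state=p0 head=0 tape=[z]yzxxy   (p0,z)→(p0,x,right)
state=p0 head=1 tape=x[y]zxxy   (p0,y)→(p3,z,right)
state=p3 head=2 tape=xz[z]xxy   (p3,z)→(p3,_,right)
state=p3 head=3 tape=xz_[x]xy   (p3,x)→(p3,_,left)
state=p3 head=2 tape=xz[_]_xy   (p3,_)→(p0,y,left)
state=p0 head=1 tape=x[z]y_xy   (p0,z)→(p0,x,right)
state=p0 head=2 tape=xx[y]_xy   (p0,y)→(p3,z,right)
state=p3 head=3 tape=xxz[_]xy   (p3,_)→(p0,y,left)
state=p0 head=2 tape=xx[z]yxy   (p0,z)→(p0,x,right)
state=p0 head=3 tape=xxx[y]xy   (p0,y)→(p3,z,right)
state=p3 head=4 tape=xxxz[x]y   (p3,x)→(p3,_,left)
state=p3 head=3 tape=xxx[z]_y   (p3,z)→(p3,_,right)
state=p3 head=4 tape=xxx_[_]y   (p3,_)→(p0,y,left)
state=p0 head=3 tape=xxx[_]yy   (p0,_)→(p0,_,left)
state=p0 head=2 tape=xx[x]_yy
Cell 0 holds x when M halts.

x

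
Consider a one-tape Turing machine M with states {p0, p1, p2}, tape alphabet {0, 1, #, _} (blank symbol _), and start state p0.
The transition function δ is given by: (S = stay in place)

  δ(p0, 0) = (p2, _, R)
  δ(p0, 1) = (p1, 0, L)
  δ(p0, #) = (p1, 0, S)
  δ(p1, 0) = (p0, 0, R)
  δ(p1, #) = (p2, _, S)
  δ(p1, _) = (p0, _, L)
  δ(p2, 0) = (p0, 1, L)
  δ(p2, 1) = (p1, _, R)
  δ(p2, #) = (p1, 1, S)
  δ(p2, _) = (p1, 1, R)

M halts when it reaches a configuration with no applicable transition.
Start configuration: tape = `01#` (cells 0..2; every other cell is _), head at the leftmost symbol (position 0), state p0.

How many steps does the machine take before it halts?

7

state=p0 head=0 tape=[0]1#_   (p0,0)→(p2,_,R)
state=p2 head=1 tape=_[1]#_   (p2,1)→(p1,_,R)
state=p1 head=2 tape=__[#]_   (p1,#)→(p2,_,S)
state=p2 head=2 tape=__[_]_   (p2,_)→(p1,1,R)
state=p1 head=3 tape=__1[_]   (p1,_)→(p0,_,L)
state=p0 head=2 tape=__[1]_   (p0,1)→(p1,0,L)
state=p1 head=1 tape=_[_]0_   (p1,_)→(p0,_,L)
state=p0 head=0 tape=[_]_0_
M halts after 7 transitions.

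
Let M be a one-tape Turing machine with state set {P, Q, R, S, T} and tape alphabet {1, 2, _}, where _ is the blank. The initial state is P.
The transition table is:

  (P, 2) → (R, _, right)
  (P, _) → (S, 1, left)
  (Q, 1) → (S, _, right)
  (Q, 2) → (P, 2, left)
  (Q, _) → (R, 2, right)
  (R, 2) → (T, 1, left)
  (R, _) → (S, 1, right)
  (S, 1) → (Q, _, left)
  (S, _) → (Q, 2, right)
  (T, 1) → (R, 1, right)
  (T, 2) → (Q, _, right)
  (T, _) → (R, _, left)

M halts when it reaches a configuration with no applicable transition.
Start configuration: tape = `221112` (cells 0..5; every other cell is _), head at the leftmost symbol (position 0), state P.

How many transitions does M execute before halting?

state=P head=0 tape=_[2]21112   (P,2)→(R,_,right)
state=R head=1 tape=__[2]1112   (R,2)→(T,1,left)
state=T head=0 tape=_[_]11112   (T,_)→(R,_,left)
state=R head=-1 tape=[_]_11112   (R,_)→(S,1,right)
state=S head=0 tape=1[_]11112   (S,_)→(Q,2,right)
state=Q head=1 tape=12[1]1112   (Q,1)→(S,_,right)
state=S head=2 tape=12_[1]112   (S,1)→(Q,_,left)
state=Q head=1 tape=12[_]_112   (Q,_)→(R,2,right)
state=R head=2 tape=122[_]112   (R,_)→(S,1,right)
state=S head=3 tape=1221[1]12   (S,1)→(Q,_,left)
state=Q head=2 tape=122[1]_12   (Q,1)→(S,_,right)
state=S head=3 tape=122_[_]12   (S,_)→(Q,2,right)
state=Q head=4 tape=122_2[1]2   (Q,1)→(S,_,right)
state=S head=5 tape=122_2_[2]
M halts after 13 transitions.

13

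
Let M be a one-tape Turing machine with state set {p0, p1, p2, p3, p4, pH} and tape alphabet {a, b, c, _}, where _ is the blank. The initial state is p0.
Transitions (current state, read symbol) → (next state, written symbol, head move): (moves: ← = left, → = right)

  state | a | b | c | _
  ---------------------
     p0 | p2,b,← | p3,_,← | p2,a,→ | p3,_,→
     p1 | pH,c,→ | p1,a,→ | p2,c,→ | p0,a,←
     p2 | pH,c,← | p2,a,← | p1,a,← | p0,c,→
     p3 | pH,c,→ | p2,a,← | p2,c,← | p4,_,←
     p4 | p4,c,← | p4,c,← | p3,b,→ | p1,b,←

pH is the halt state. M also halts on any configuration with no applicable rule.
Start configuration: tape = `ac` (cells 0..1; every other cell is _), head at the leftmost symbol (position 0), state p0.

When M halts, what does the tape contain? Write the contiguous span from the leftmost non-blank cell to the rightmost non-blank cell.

caccaa

state=p0 head=0 tape=__[a]c___   (p0,a)→(p2,b,←)
state=p2 head=-1 tape=_[_]bc___   (p2,_)→(p0,c,→)
state=p0 head=0 tape=_c[b]c___   (p0,b)→(p3,_,←)
state=p3 head=-1 tape=_[c]_c___   (p3,c)→(p2,c,←)
state=p2 head=-2 tape=[_]c_c___   (p2,_)→(p0,c,→)
state=p0 head=-1 tape=c[c]_c___   (p0,c)→(p2,a,→)
state=p2 head=0 tape=ca[_]c___   (p2,_)→(p0,c,→)
state=p0 head=1 tape=cac[c]___   (p0,c)→(p2,a,→)
state=p2 head=2 tape=caca[_]__   (p2,_)→(p0,c,→)
state=p0 head=3 tape=cacac[_]_   (p0,_)→(p3,_,→)
state=p3 head=4 tape=cacac_[_]   (p3,_)→(p4,_,←)
state=p4 head=3 tape=cacac[_]_   (p4,_)→(p1,b,←)
state=p1 head=2 tape=caca[c]b_   (p1,c)→(p2,c,→)
state=p2 head=3 tape=cacac[b]_   (p2,b)→(p2,a,←)
state=p2 head=2 tape=caca[c]a_   (p2,c)→(p1,a,←)
state=p1 head=1 tape=cac[a]aa_   (p1,a)→(pH,c,→)
state=pH head=2 tape=cacc[a]a_
The non-blank tape span at halt is caccaa.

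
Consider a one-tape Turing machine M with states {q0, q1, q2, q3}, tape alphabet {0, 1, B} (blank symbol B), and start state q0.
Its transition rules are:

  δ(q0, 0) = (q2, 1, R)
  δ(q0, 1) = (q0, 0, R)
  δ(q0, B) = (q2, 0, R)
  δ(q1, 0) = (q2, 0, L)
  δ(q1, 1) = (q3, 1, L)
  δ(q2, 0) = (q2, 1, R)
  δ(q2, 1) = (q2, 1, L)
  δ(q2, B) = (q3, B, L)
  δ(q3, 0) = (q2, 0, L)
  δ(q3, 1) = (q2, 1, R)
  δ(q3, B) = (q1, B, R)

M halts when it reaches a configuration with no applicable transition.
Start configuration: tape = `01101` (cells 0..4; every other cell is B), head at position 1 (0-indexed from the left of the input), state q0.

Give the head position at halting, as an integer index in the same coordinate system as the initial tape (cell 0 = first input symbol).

q0 | BB0[1]101   read 1 → write 0, move R, go to q0
q0 | BB00[1]01   read 1 → write 0, move R, go to q0
q0 | BB000[0]1   read 0 → write 1, move R, go to q2
q2 | BB0001[1]   read 1 → write 1, move L, go to q2
q2 | BB000[1]1   read 1 → write 1, move L, go to q2
q2 | BB00[0]11   read 0 → write 1, move R, go to q2
q2 | BB001[1]1   read 1 → write 1, move L, go to q2
q2 | BB00[1]11   read 1 → write 1, move L, go to q2
q2 | BB0[0]111   read 0 → write 1, move R, go to q2
q2 | BB01[1]11   read 1 → write 1, move L, go to q2
q2 | BB0[1]111   read 1 → write 1, move L, go to q2
q2 | BB[0]1111   read 0 → write 1, move R, go to q2
q2 | BB1[1]111   read 1 → write 1, move L, go to q2
q2 | BB[1]1111   read 1 → write 1, move L, go to q2
q2 | B[B]11111   read B → write B, move L, go to q3
q3 | [B]B11111   read B → write B, move R, go to q1
q1 | B[B]11111
At halt the head is at cell -1.

-1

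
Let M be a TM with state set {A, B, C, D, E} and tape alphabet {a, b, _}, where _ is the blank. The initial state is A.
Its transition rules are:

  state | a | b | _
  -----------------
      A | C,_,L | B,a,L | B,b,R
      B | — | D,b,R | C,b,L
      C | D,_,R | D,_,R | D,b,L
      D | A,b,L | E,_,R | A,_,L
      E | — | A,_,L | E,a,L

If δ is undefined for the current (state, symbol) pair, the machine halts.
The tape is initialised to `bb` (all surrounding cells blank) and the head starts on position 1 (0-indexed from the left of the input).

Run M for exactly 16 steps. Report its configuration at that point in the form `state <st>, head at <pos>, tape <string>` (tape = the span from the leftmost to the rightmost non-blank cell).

state=A head=1 tape=____b[b]   (A,b)→(B,a,L)
state=B head=0 tape=____[b]a   (B,b)→(D,b,R)
state=D head=1 tape=____b[a]   (D,a)→(A,b,L)
state=A head=0 tape=____[b]b   (A,b)→(B,a,L)
state=B head=-1 tape=___[_]ab   (B,_)→(C,b,L)
state=C head=-2 tape=__[_]bab   (C,_)→(D,b,L)
state=D head=-3 tape=_[_]bbab   (D,_)→(A,_,L)
state=A head=-4 tape=[_]_bbab   (A,_)→(B,b,R)
state=B head=-3 tape=b[_]bbab   (B,_)→(C,b,L)
state=C head=-4 tape=[b]bbbab   (C,b)→(D,_,R)
state=D head=-3 tape=_[b]bbab   (D,b)→(E,_,R)
state=E head=-2 tape=__[b]bab   (E,b)→(A,_,L)
state=A head=-3 tape=_[_]_bab   (A,_)→(B,b,R)
state=B head=-2 tape=_b[_]bab   (B,_)→(C,b,L)
state=C head=-3 tape=_[b]bbab   (C,b)→(D,_,R)
state=D head=-2 tape=__[b]bab   (D,b)→(E,_,R)
state=E head=-1 tape=___[b]ab
After 16 steps: state E, head at -1, tape bab.

state E, head at -1, tape bab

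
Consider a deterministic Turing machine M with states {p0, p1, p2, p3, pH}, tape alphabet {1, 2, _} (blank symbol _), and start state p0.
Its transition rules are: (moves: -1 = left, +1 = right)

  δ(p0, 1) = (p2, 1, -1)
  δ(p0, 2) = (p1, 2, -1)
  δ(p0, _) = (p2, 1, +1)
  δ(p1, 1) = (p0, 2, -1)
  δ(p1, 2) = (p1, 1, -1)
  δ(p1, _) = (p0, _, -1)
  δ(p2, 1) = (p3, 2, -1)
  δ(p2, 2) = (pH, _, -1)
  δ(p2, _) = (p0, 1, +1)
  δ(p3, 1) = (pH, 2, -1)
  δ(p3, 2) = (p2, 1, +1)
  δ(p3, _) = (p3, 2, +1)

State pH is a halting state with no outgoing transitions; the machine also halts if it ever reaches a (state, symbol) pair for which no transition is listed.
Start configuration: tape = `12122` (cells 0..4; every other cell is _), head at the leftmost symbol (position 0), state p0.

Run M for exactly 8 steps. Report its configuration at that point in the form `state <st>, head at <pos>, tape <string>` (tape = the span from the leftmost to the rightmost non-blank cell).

state pH, head at -2, tape 2222122

state=p0 head=0 tape=__[1]2122   (p0,1)→(p2,1,-1)
state=p2 head=-1 tape=_[_]12122   (p2,_)→(p0,1,+1)
state=p0 head=0 tape=_1[1]2122   (p0,1)→(p2,1,-1)
state=p2 head=-1 tape=_[1]12122   (p2,1)→(p3,2,-1)
state=p3 head=-2 tape=[_]212122   (p3,_)→(p3,2,+1)
state=p3 head=-1 tape=2[2]12122   (p3,2)→(p2,1,+1)
state=p2 head=0 tape=21[1]2122   (p2,1)→(p3,2,-1)
state=p3 head=-1 tape=2[1]22122   (p3,1)→(pH,2,-1)
state=pH head=-2 tape=[2]222122
After 8 steps: state pH, head at -2, tape 2222122.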